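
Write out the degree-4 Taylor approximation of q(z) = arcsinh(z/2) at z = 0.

-z^3/48 + z/2

q(0) = 0
q′(0) = 1/2
q′′(0) = 0
q′′′(0) = -1/8
q^(4)(0) = 0
The Taylor polynomial is Σ q^(k)(0)/k! · z^k.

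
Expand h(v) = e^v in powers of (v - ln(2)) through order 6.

(v - ln(2))^6/360 + (v - ln(2))^5/60 + (v - ln(2))^4/12 + (v - ln(2))^3/3 + (v - ln(2))^2 + 2*(v - ln(2)) + 2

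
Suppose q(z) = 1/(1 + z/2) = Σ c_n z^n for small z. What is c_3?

q(0) = 1
q′(0) = -1/2
q′′(0) = 1/2
q′′′(0) = -3/4
So c_3 = q′′′(0)/3! = -1/8.

-1/8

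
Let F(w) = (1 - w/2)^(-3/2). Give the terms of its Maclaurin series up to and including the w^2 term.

Compute the successive derivatives at the expansion point and divide by k!.
F(0) = 1
F′(0) = 3/4
F′′(0) = 15/16

15*w^2/32 + 3*w/4 + 1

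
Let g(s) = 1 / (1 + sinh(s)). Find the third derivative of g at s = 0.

-7

Write 1/(1+u) = 1 - u + u^2 - u^3 + ... and substitute the series for u.
The coefficient of s^3 in the expansion is -7/6, so g′′′(0) = 3! * (-7/6) = -7.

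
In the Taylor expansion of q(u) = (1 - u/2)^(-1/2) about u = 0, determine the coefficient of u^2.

3/32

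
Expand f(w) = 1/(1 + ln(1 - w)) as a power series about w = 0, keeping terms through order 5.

Compose series: expand the inner function first, then feed it into the outer expansion.
f(0) = 1
f′(0) = 1
f′′(0) = 3
f′′′(0) = 14
f^(4)(0) = 88
f^(5)(0) = 694
Then c_k = f^(k)(0)/k! gives each Taylor coefficient.

347*w^5/60 + 11*w^4/3 + 7*w^3/3 + 3*w^2/2 + w + 1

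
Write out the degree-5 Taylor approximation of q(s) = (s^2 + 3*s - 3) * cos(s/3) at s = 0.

s^5/648 - 37*s^4/648 - s^3/6 + 7*s^2/6 + 3*s - 3

Multiply each power in the prefactor through the base expansion.
q(0) = -3
q′(0) = 3
q′′(0) = 7/3
q′′′(0) = -1
q^(4)(0) = -37/27
q^(5)(0) = 5/27
The Taylor polynomial is Σ q^(k)(0)/k! · s^k.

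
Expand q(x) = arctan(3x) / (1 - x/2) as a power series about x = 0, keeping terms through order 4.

Multiply the two series term by term and collect like powers.
q(0) = 0
q′(0) = 3
q′′(0) = 3
q′′′(0) = -99/2
q^(4)(0) = -99
Then c_k = q^(k)(0)/k! gives each Taylor coefficient.

-33*x^4/8 - 33*x^3/4 + 3*x^2/2 + 3*x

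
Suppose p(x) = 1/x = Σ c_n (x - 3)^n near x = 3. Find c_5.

-1/729

p(3) = 1/3
p′(3) = -1/9
p′′(3) = 2/27
p′′′(3) = -2/27
p^(4)(3) = 8/81
p^(5)(3) = -40/243
So c_5 = p^(5)(3)/5! = -1/729.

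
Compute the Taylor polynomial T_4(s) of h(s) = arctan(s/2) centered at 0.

Compute the successive derivatives at the expansion point and divide by k!.
h(0) = 0
h′(0) = 1/2
h′′(0) = 0
h′′′(0) = -1/4
h^(4)(0) = 0

-s^3/24 + s/2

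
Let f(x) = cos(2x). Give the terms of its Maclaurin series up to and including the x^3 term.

1 - 2*x^2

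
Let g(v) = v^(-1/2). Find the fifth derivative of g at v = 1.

The coefficient of (v - 1)^5 in the expansion is -63/256, so g^(5)(1) = 5! * (-63/256) = -945/32.

-945/32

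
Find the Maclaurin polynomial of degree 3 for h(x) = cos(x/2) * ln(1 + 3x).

69*x^3/8 - 9*x^2/2 + 3*x

Multiply the two series term by term and collect like powers.
h(0) = 0
h′(0) = 3
h′′(0) = -9
h′′′(0) = 207/4
Dividing each by k! gives the coefficients c_0, ..., c_3.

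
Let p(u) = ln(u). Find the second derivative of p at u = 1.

From the series, [(u - 1)^2] p = -1/2; multiply by 2! = 2 to get -1.

-1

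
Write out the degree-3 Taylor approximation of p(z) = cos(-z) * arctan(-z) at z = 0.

Expand each factor separately, then convolve coefficients.
p(0) = 0
p′(0) = -1
p′′(0) = 0
p′′′(0) = 5

5*z^3/6 - z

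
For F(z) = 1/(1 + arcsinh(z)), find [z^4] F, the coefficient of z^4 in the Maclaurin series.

Compose series: expand the inner function first, then feed it into the outer expansion.
[z^0] = 1;  [z^1] = -1;  [z^2] = 1;  [z^3] = -5/6;  [z^4] = 2/3.

2/3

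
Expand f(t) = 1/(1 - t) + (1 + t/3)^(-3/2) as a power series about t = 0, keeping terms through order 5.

Add the two expansions coefficient-wise.
[t^0] = 2;  [t^1] = 1/2;  [t^2] = 29/24;  [t^3] = 397/432;  [t^4] = 1187/1152;  [t^5] = 6835/6912.

6835*t^5/6912 + 1187*t^4/1152 + 397*t^3/432 + 29*t^2/24 + t/2 + 2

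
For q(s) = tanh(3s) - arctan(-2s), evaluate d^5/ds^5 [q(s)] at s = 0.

Add the two expansions coefficient-wise.
From the series, [s^5] q = 194/5; multiply by 5! = 120 to get 4656.

4656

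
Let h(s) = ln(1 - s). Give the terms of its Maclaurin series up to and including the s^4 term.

-s^4/4 - s^3/3 - s^2/2 - s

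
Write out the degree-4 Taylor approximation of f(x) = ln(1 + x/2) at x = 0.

[x^0] = 0;  [x^1] = 1/2;  [x^2] = -1/8;  [x^3] = 1/24;  [x^4] = -1/64.

-x^4/64 + x^3/24 - x^2/8 + x/2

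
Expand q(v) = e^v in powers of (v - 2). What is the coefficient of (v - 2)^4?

Compute the successive derivatives at the expansion point and divide by k!.

e^(2)/24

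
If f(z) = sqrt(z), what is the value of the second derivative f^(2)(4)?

The coefficient of (z - 4)^2 in the expansion is -1/64, so f′′(4) = 2! * (-1/64) = -1/32.

-1/32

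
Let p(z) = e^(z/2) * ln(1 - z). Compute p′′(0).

-2

Take the Cauchy product of the two expansions.
The coefficient of z^2 in the expansion is -1, so p′′(0) = 2! * (-1) = -2.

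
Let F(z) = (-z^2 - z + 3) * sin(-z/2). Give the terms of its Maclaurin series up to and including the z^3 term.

Distribute the polynomial across the series and collect like powers.
[z^0] = 0;  [z^1] = -3/2;  [z^2] = 1/2;  [z^3] = 9/16.

9*z^3/16 + z^2/2 - 3*z/2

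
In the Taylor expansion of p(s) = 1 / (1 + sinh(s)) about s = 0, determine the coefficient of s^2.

Expand as Σ (-1)^k u^k with u equal to the inner function's series.
[s^0] = 1;  [s^1] = -1;  [s^2] = 1.

1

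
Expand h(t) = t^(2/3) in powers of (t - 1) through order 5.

14*(t - 1)^5/729 - 7*(t - 1)^4/243 + 4*(t - 1)^3/81 - (t - 1)^2/9 + 2*(t - 1)/3 + 1

Apply the Taylor formula c_k = f^(k)(a)/k!.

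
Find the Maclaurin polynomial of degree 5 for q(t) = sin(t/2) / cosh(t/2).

3*t^5/320 - t^3/12 + t/2

Invert the denominator's series and multiply.
q(0) = 0
q′(0) = 1/2
q′′(0) = 0
q′′′(0) = -1/2
q^(4)(0) = 0
q^(5)(0) = 9/8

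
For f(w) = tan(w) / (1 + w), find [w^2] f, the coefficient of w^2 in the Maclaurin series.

Write out both Maclaurin series and multiply, keeping only the needed powers.
f(0) = 0
f′(0) = 1
f′′(0) = -2
So c_2 = f′′(0)/2! = -1.

-1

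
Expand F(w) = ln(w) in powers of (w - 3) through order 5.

(w - 3)^5/1215 - (w - 3)^4/324 + (w - 3)^3/81 - (w - 3)^2/18 + (w - 3)/3 + ln(3)

Use the known series and substitute for the argument.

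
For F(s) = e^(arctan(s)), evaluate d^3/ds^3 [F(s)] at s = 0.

Plug the Maclaurin series of the inner function into that of the outer and collect terms.
The coefficient of s^3 in the expansion is -1/6, so F′′′(0) = 3! * (-1/6) = -1.

-1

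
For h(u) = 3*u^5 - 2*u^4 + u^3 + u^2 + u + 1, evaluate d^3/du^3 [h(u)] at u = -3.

1770

Use the known series and substitute for the argument.
The coefficient of (u + 3)^3 in the expansion is 295, so h′′′(-3) = 3! * (295) = 1770.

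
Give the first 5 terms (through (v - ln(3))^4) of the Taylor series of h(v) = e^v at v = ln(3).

(v - ln(3))^4/8 + (v - ln(3))^3/2 + 3*(v - ln(3))^2/2 + 3*(v - ln(3)) + 3

h(ln(3)) = 3
h′(ln(3)) = 3
h′′(ln(3)) = 3
h′′′(ln(3)) = 3
h^(4)(ln(3)) = 3
Dividing each by k! gives the coefficients c_0, ..., c_4.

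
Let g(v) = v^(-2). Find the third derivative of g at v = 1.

Differentiate repeatedly and evaluate at the center.
From the series, [(v - 1)^3] g = -4; multiply by 3! = 6 to get -24.

-24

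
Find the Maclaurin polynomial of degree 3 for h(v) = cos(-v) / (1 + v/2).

Multiply the two series term by term and collect like powers.

v^3/8 - v^2/4 - v/2 + 1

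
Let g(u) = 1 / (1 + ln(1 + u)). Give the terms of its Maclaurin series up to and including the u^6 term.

Write 1/(1+u) = 1 - u + u^2 - u^3 + ... and substitute the series for u.
[u^0] = 1;  [u^1] = -1;  [u^2] = 3/2;  [u^3] = -7/3;  [u^4] = 11/3;  [u^5] = -347/60;  [u^6] = 3289/360.

3289*u^6/360 - 347*u^5/60 + 11*u^4/3 - 7*u^3/3 + 3*u^2/2 - u + 1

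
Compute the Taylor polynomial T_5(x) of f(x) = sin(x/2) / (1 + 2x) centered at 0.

Write out both Maclaurin series and multiply, keeping only the needed powers.
f(0) = 0
f′(0) = 1/2
f′′(0) = -2
f′′′(0) = 95/8
f^(4)(0) = -95
f^(5)(0) = 30401/32
Then c_k = f^(k)(0)/k! gives each Taylor coefficient.

30401*x^5/3840 - 95*x^4/24 + 95*x^3/48 - x^2 + x/2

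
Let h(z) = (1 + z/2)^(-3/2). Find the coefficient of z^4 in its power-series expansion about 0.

315/2048

[z^0] = 1;  [z^1] = -3/4;  [z^2] = 15/32;  [z^3] = -35/128;  [z^4] = 315/2048.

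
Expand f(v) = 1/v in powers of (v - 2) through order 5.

Compute the successive derivatives at the expansion point and divide by k!.
[(v - 2)^0] = 1/2;  [(v - 2)^1] = -1/4;  [(v - 2)^2] = 1/8;  [(v - 2)^3] = -1/16;  [(v - 2)^4] = 1/32;  [(v - 2)^5] = -1/64.

-(v - 2)^5/64 + (v - 2)^4/32 - (v - 2)^3/16 + (v - 2)^2/8 - (v - 2)/4 + 1/2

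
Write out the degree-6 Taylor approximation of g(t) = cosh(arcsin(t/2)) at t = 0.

17*t^6/9216 + 5*t^4/384 + t^2/8 + 1

Substitute the inner expansion into the outer series and collect powers.
[t^0] = 1;  [t^1] = 0;  [t^2] = 1/8;  [t^3] = 0;  [t^4] = 5/384;  [t^5] = 0;  [t^6] = 17/9216.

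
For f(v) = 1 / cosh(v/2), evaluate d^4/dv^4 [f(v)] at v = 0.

5/16

Divide the numerator series by the denominator series (power-series long division).
The coefficient of v^4 in the expansion is 5/384, so f^(4)(0) = 4! * (5/384) = 5/16.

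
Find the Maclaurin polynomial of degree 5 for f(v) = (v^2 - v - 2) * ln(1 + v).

11*v^5/60 - v^4/3 + 5*v^3/6 - 2*v

Distribute the polynomial across the series and collect like powers.
f(0) = 0
f′(0) = -2
f′′(0) = 0
f′′′(0) = 5
f^(4)(0) = -8
f^(5)(0) = 22
The Taylor polynomial is Σ f^(k)(0)/k! · v^k.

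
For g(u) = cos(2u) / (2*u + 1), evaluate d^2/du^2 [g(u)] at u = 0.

4

Use 1/(1 - r) = Σ r^k on the denominator, then take the Cauchy product.
The coefficient of u^2 in the expansion is 2, so g′′(0) = 2! * (2) = 4.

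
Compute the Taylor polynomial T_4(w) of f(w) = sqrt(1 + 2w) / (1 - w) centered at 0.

11*w^4/8 + 2*w^3 + 3*w^2/2 + 2*w + 1

Expand each factor separately, then convolve coefficients.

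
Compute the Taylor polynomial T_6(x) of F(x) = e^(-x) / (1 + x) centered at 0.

Expand each factor separately, then convolve coefficients.
F(0) = 1
F′(0) = -2
F′′(0) = 5
F′′′(0) = -16
F^(4)(0) = 65
F^(5)(0) = -326
F^(6)(0) = 1957
Dividing each by k! gives the coefficients c_0, ..., c_6.

1957*x^6/720 - 163*x^5/60 + 65*x^4/24 - 8*x^3/3 + 5*x^2/2 - 2*x + 1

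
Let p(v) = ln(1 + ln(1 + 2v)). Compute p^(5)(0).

7296

Let u equal the inner series; expand the outer function in u and truncate.
The coefficient of v^5 in the expansion is 304/5, so p^(5)(0) = 5! * (304/5) = 7296.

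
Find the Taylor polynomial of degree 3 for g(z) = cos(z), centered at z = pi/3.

g(pi/3) = 1/2
g′(pi/3) = -sqrt(3)/2
g′′(pi/3) = -1/2
g′′′(pi/3) = sqrt(3)/2
Dividing each by k! gives the coefficients c_0, ..., c_3.

sqrt(3)*(z - pi/3)^3/12 - (z - pi/3)^2/4 - sqrt(3)*(z - pi/3)/2 + 1/2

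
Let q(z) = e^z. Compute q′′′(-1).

From the series, [(z + 1)^3] q = e^(-1)/6; multiply by 3! = 6 to get e^(-1).

e^(-1)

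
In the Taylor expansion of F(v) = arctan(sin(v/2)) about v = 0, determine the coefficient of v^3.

-1/16

Plug the Maclaurin series of the inner function into that of the outer and collect terms.
F(0) = 0
F′(0) = 1/2
F′′(0) = 0
F′′′(0) = -3/8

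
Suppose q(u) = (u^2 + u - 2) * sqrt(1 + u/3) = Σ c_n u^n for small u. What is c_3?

Distribute the polynomial across the series and collect like powers.
q(0) = -2
q′(0) = 2/3
q′′(0) = 43/18
q′′′(0) = 8/9

4/27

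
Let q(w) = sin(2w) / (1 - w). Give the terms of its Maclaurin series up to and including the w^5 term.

Multiply the numerator's expansion by the denominator's geometric series.

14*w^5/15 + 2*w^4/3 + 2*w^3/3 + 2*w^2 + 2*w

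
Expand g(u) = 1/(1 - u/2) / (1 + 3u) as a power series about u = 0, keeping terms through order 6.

39991*u^6/64 - 6665*u^5/32 + 1111*u^4/16 - 185*u^3/8 + 31*u^2/4 - 5*u/2 + 1

Take the Cauchy product of the two expansions.
g(0) = 1
g′(0) = -5/2
g′′(0) = 31/2
g′′′(0) = -555/4
g^(4)(0) = 3333/2
g^(5)(0) = -99975/4
g^(6)(0) = 165375*14^(73/140)*3^(1/8)*5^(19/35)/4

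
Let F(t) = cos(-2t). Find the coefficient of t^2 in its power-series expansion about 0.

[t^0] = 1;  [t^1] = 0;  [t^2] = -2.

-2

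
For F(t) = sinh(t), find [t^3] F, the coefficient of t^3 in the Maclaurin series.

1/6

F(0) = 0
F′(0) = 1
F′′(0) = 0
F′′′(0) = 1
So c_3 = F′′′(0)/3! = 1/6.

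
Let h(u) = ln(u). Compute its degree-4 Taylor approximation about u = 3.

-(u - 3)^4/324 + (u - 3)^3/81 - (u - 3)^2/18 + (u - 3)/3 + ln(3)

Apply the Taylor formula c_k = f^(k)(a)/k!.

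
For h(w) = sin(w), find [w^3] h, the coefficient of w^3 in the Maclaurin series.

-1/6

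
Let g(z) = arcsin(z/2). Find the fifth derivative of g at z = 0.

9/32

The coefficient of z^5 in the expansion is 3/1280, so g^(5)(0) = 5! * (3/1280) = 9/32.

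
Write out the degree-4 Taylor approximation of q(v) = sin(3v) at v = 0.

-9*v^3/2 + 3*v

[v^0] = 0;  [v^1] = 3;  [v^2] = 0;  [v^3] = -9/2;  [v^4] = 0.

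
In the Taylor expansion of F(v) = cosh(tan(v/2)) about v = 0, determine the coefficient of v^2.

1/8

Let u equal the inner series; expand the outer function in u and truncate.
F(0) = 1
F′(0) = 0
F′′(0) = 1/4
Then c_k = F^(k)(0)/k! gives each Taylor coefficient.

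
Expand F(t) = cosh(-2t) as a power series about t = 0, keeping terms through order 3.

2*t^2 + 1

F(0) = 1
F′(0) = 0
F′′(0) = 4
F′′′(0) = 0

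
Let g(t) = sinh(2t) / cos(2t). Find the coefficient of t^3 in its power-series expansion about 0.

16/3

Divide the numerator series by the denominator series (power-series long division).
g(0) = 0
g′(0) = 2
g′′(0) = 0
g′′′(0) = 32
So c_3 = g′′′(0)/3! = 16/3.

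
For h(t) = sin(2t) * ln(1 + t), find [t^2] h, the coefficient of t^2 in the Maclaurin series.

Take the Cauchy product of the two expansions.
So c_2 = h′′(0)/2! = 2.

2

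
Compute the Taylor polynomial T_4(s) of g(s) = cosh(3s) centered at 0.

Differentiate repeatedly and evaluate at the center.
g(0) = 1
g′(0) = 0
g′′(0) = 9
g′′′(0) = 0
g^(4)(0) = 81
Then c_k = g^(k)(0)/k! gives each Taylor coefficient.

27*s^4/8 + 9*s^2/2 + 1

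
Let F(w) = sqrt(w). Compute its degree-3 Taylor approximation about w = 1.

(w - 1)^3/16 - (w - 1)^2/8 + (w - 1)/2 + 1

Differentiate repeatedly and evaluate at the center.
F(1) = 1
F′(1) = 1/2
F′′(1) = -1/4
F′′′(1) = 3/8
Dividing each by k! gives the coefficients c_0, ..., c_3.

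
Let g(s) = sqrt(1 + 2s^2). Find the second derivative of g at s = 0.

2

Differentiate repeatedly and evaluate at the center.
From the series, [s^2] g = 1; multiply by 2! = 2 to get 2.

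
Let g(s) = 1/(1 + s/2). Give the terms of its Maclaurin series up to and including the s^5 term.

g(0) = 1
g′(0) = -1/2
g′′(0) = 1/2
g′′′(0) = -3/4
g^(4)(0) = 3/2
g^(5)(0) = -15/4

-s^5/32 + s^4/16 - s^3/8 + s^2/4 - s/2 + 1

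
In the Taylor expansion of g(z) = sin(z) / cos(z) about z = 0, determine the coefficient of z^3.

Write the quotient as an unknown series and match coefficients against numerator = denominator · series.
g(0) = 0
g′(0) = 1
g′′(0) = 0
g′′′(0) = 2
So c_3 = g′′′(0)/3! = 1/3.

1/3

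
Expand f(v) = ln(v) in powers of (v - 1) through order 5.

Use the known series and substitute for the argument.

(v - 1)^5/5 - (v - 1)^4/4 + (v - 1)^3/3 - (v - 1)^2/2 + (v - 1)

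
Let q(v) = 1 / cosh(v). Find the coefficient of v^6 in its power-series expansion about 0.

Divide the numerator series by the denominator series (power-series long division).
q(0) = 1
q′(0) = 0
q′′(0) = -1
q′′′(0) = 0
q^(4)(0) = 5
q^(5)(0) = 0
q^(6)(0) = -61
So c_6 = q^(6)(0)/6! = -61/720.

-61/720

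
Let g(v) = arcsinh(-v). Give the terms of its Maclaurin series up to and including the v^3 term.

v^3/6 - v

Compute the successive derivatives at the expansion point and divide by k!.
[v^0] = 0;  [v^1] = -1;  [v^2] = 0;  [v^3] = 1/6.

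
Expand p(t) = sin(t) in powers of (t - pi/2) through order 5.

(t - pi/2)^4/24 - (t - pi/2)^2/2 + 1

p(pi/2) = 1
p′(pi/2) = 0
p′′(pi/2) = -1
p′′′(pi/2) = 0
p^(4)(pi/2) = 1
p^(5)(pi/2) = 0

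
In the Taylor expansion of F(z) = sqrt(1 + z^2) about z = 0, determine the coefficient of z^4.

Apply the Taylor formula c_k = f^(k)(a)/k!.
[z^0] = 1;  [z^1] = 0;  [z^2] = 1/2;  [z^3] = 0;  [z^4] = -1/8.
So c_4 = F^(4)(0)/4! = -1/8.

-1/8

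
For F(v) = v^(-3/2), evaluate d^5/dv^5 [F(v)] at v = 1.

Differentiate repeatedly and evaluate at the center.
The coefficient of (v - 1)^5 in the expansion is -693/256, so F^(5)(1) = 5! * (-693/256) = -10395/32.

-10395/32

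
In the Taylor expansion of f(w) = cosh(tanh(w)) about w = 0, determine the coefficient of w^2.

Substitute the inner expansion into the outer series and collect powers.

1/2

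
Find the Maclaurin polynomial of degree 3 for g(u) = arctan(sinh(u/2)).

-u^3/48 + u/2

Plug the Maclaurin series of the inner function into that of the outer and collect terms.
g(0) = 0
g′(0) = 1/2
g′′(0) = 0
g′′′(0) = -1/8
Dividing each by k! gives the coefficients c_0, ..., c_3.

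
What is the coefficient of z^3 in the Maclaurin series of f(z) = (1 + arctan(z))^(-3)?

Let u equal the inner series; expand the outer function in u and truncate.

-9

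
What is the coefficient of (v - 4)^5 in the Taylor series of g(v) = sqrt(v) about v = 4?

7/131072

Use the known series and substitute for the argument.
g(4) = 2
g′(4) = 1/4
g′′(4) = -1/32
g′′′(4) = 3/256
g^(4)(4) = -15/2048
g^(5)(4) = 105/16384
So c_5 = g^(5)(4)/5! = 7/131072.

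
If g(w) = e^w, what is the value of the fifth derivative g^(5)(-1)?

e^(-1)

The coefficient of (w + 1)^5 in the expansion is e^(-1)/120, so g^(5)(-1) = 5! * (e^(-1)/120) = e^(-1).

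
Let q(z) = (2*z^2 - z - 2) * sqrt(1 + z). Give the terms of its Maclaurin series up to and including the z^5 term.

7*z^5/64 - 15*z^4/64 + z^3 + 7*z^2/4 - 2*z - 2

Multiply each power in the prefactor through the base expansion.
[z^0] = -2;  [z^1] = -2;  [z^2] = 7/4;  [z^3] = 1;  [z^4] = -15/64;  [z^5] = 7/64.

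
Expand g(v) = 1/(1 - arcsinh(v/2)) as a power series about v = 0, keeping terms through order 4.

Let u equal the inner series; expand the outer function in u and truncate.
[v^0] = 1;  [v^1] = 1/2;  [v^2] = 1/4;  [v^3] = 5/48;  [v^4] = 1/24.

v^4/24 + 5*v^3/48 + v^2/4 + v/2 + 1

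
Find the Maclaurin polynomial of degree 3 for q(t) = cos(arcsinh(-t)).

Substitute the inner expansion into the outer series and collect powers.
q(0) = 1
q′(0) = 0
q′′(0) = -1
q′′′(0) = 0
Then c_k = q^(k)(0)/k! gives each Taylor coefficient.

1 - t^2/2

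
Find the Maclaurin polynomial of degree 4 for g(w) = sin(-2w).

g(0) = 0
g′(0) = -2
g′′(0) = 0
g′′′(0) = 8
g^(4)(0) = 0

4*w^3/3 - 2*w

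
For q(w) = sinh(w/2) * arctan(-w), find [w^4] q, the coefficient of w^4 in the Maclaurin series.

Write out both Maclaurin series and multiply, keeping only the needed powers.
q(0) = 0
q′(0) = 0
q′′(0) = -1
q′′′(0) = 0
q^(4)(0) = 7/2
Dividing each by k! gives the coefficients c_0, ..., c_4.

7/48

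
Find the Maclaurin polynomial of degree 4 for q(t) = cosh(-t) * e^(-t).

t^4/3 - 2*t^3/3 + t^2 - t + 1

Multiply the two series term by term and collect like powers.
[t^0] = 1;  [t^1] = -1;  [t^2] = 1;  [t^3] = -2/3;  [t^4] = 1/3.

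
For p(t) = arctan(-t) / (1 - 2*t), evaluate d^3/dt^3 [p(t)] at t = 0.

-22

Multiply the numerator's expansion by the denominator's geometric series.
The coefficient of t^3 in the expansion is -11/3, so p′′′(0) = 3! * (-11/3) = -22.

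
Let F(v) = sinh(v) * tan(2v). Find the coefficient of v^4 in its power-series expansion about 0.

3

Multiply the two series term by term and collect like powers.
F(0) = 0
F′(0) = 0
F′′(0) = 4
F′′′(0) = 0
F^(4)(0) = 72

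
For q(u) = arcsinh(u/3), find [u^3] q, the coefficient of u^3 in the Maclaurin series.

[u^0] = 0;  [u^1] = 1/3;  [u^2] = 0;  [u^3] = -1/162.
So c_3 = q′′′(0)/3! = -1/162.

-1/162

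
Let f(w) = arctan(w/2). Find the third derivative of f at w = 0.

-1/4

The coefficient of w^3 in the expansion is -1/24, so f′′′(0) = 3! * (-1/24) = -1/4.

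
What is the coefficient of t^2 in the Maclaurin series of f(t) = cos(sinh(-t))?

-1/2

Let u equal the inner series; expand the outer function in u and truncate.
f(0) = 1
f′(0) = 0
f′′(0) = -1
So c_2 = f′′(0)/2! = -1/2.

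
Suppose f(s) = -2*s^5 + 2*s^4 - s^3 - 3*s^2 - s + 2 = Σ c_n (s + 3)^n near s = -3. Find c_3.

Compute the successive derivatives at the expansion point and divide by k!.
f(-3) = 653
f′(-3) = -1036
f′′(-3) = 1308
f′′′(-3) = -1230

-205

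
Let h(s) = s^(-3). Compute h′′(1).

The coefficient of (s - 1)^2 in the expansion is 6, so h′′(1) = 2! * (6) = 12.

12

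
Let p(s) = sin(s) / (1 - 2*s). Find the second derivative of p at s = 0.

4

Use 1/(1 - r) = Σ r^k on the denominator, then take the Cauchy product.
The coefficient of s^2 in the expansion is 2, so p′′(0) = 2! * (2) = 4.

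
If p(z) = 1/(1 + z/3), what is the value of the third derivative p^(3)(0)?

-2/9

From the series, [z^3] p = -1/27; multiply by 3! = 6 to get -2/9.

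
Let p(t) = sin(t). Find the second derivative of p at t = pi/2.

-1

The coefficient of (t - pi/2)^2 in the expansion is -1/2, so p′′(pi/2) = 2! * (-1/2) = -1.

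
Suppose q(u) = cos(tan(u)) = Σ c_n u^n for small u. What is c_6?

Let u equal the inner series; expand the outer function in u and truncate.
q(0) = 1
q′(0) = 0
q′′(0) = -1
q′′′(0) = 0
q^(4)(0) = -7
q^(5)(0) = 0
q^(6)(0) = -97
Then c_k = q^(k)(0)/k! gives each Taylor coefficient.

-97/720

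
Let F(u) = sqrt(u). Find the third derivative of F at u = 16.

Differentiate repeatedly and evaluate at the center.
From the series, [(u - 16)^3] F = 1/16384; multiply by 3! = 6 to get 3/8192.

3/8192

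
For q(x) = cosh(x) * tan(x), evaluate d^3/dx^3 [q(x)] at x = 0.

5

Expand each factor separately, then convolve coefficients.
The coefficient of x^3 in the expansion is 5/6, so q′′′(0) = 3! * (5/6) = 5.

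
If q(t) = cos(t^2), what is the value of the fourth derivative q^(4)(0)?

-12

The coefficient of t^4 in the expansion is -1/2, so q^(4)(0) = 4! * (-1/2) = -12.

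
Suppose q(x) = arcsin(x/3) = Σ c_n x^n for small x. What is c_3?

1/162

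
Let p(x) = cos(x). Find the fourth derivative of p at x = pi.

From the series, [(x - pi)^4] p = -1/24; multiply by 4! = 24 to get -1.

-1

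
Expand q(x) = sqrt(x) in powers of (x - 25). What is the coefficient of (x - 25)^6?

q(25) = 5
q′(25) = 1/10
q′′(25) = -1/500
q′′′(25) = 3/25000
q^(4)(25) = -3/250000
q^(5)(25) = 21/12500000
q^(6)(25) = -189/625000000

-21/50000000000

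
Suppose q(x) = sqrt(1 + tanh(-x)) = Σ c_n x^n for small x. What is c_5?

Compose series: expand the inner function first, then feed it into the outer expansion.

-121/3840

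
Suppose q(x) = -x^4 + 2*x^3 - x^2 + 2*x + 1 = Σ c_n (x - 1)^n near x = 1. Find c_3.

-2

Compute the successive derivatives at the expansion point and divide by k!.
q(1) = 3
q′(1) = 2
q′′(1) = -2
q′′′(1) = -12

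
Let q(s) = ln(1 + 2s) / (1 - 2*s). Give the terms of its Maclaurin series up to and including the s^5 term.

376*s^5/15 + 28*s^4/3 + 20*s^3/3 + 2*s^2 + 2*s

Expand 1/(denominator) as a geometric series and multiply by the numerator's series.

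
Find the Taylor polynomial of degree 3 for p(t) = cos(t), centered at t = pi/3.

Compute the successive derivatives at the expansion point and divide by k!.
p(pi/3) = 1/2
p′(pi/3) = -sqrt(3)/2
p′′(pi/3) = -1/2
p′′′(pi/3) = sqrt(3)/2
Dividing each by k! gives the coefficients c_0, ..., c_3.

sqrt(3)*(t - pi/3)^3/12 - (t - pi/3)^2/4 - sqrt(3)*(t - pi/3)/2 + 1/2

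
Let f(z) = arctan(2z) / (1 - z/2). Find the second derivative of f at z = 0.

2

Write out both Maclaurin series and multiply, keeping only the needed powers.
From the series, [z^2] f = 1; multiply by 2! = 2 to get 2.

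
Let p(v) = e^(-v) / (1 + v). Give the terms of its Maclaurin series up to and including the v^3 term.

Expand each factor separately, then convolve coefficients.
[v^0] = 1;  [v^1] = -2;  [v^2] = 5/2;  [v^3] = -8/3.

-8*v^3/3 + 5*v^2/2 - 2*v + 1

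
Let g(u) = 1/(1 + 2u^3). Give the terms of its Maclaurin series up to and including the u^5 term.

g(0) = 1
g′(0) = 0
g′′(0) = 0
g′′′(0) = -12
g^(4)(0) = 0
g^(5)(0) = 0

1 - 2*u^3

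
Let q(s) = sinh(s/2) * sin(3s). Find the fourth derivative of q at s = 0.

-105/2

Expand each factor separately, then convolve coefficients.
The coefficient of s^4 in the expansion is -35/16, so q^(4)(0) = 4! * (-35/16) = -105/2.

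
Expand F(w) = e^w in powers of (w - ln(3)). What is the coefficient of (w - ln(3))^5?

[(w - ln(3))^0] = 3;  [(w - ln(3))^1] = 3;  [(w - ln(3))^2] = 3/2;  [(w - ln(3))^3] = 1/2;  [(w - ln(3))^4] = 1/8;  [(w - ln(3))^5] = 1/40.
So c_5 = F^(5)(ln(3))/5! = 1/40.

1/40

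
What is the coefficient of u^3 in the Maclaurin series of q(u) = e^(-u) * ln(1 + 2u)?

17/3

Multiply the two series term by term and collect like powers.
[u^0] = 0;  [u^1] = 2;  [u^2] = -4;  [u^3] = 17/3.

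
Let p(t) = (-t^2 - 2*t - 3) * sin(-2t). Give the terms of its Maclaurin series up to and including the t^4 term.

Shift and add copies of the series according to the polynomial's terms.
p(0) = 0
p′(0) = 6
p′′(0) = 8
p′′′(0) = -12
p^(4)(0) = -64
The Taylor polynomial is Σ p^(k)(0)/k! · t^k.

-8*t^4/3 - 2*t^3 + 4*t^2 + 6*t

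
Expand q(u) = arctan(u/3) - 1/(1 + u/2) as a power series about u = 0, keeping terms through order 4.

Combine the two series term by term.
q(0) = -1
q′(0) = 5/6
q′′(0) = -1/2
q′′′(0) = 73/108
q^(4)(0) = -3/2

-u^4/16 + 73*u^3/648 - u^2/4 + 5*u/6 - 1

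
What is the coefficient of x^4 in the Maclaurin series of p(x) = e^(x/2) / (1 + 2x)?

1595/128

Take the Cauchy product of the two expansions.
p(0) = 1
p′(0) = -3/2
p′′(0) = 25/4
p′′′(0) = -299/8
p^(4)(0) = 6*2^(315/331)*3^(274/331)*5^(266/331)*7^(178/331)
So c_4 = p^(4)(0)/4! = 1595/128.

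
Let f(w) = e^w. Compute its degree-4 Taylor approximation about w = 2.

(w - 2)^4*e^(2)/24 + (w - 2)^3*e^(2)/6 + (w - 2)^2*e^(2)/2 + (w - 2)*e^(2) + e^(2)

f(2) = e^(2)
f′(2) = e^(2)
f′′(2) = e^(2)
f′′′(2) = e^(2)
f^(4)(2) = e^(2)
The Taylor polynomial is Σ f^(k)(2)/k! · (w - 2)^k.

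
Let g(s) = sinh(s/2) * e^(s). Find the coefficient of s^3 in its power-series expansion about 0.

13/48

Write out both Maclaurin series and multiply, keeping only the needed powers.
g(0) = 0
g′(0) = 1/2
g′′(0) = 1
g′′′(0) = 13/8
The Taylor polynomial is Σ g^(k)(0)/k! · s^k.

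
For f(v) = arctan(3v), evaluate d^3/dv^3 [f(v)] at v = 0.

-54

Apply the Taylor formula c_k = f^(k)(a)/k!.
The coefficient of v^3 in the expansion is -9, so f′′′(0) = 3! * (-9) = -54.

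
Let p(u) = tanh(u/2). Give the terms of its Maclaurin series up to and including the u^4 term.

-u^3/24 + u/2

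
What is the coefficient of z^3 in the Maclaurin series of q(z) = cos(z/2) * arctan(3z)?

-75/8

Expand each factor separately, then convolve coefficients.
So c_3 = q′′′(0)/3! = -75/8.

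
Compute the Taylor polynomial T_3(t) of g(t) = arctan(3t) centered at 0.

-9*t^3 + 3*t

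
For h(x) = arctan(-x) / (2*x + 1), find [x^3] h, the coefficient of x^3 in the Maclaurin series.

-11/3

Use 1/(1 - r) = Σ r^k on the denominator, then take the Cauchy product.
So c_3 = h′′′(0)/3! = -11/3.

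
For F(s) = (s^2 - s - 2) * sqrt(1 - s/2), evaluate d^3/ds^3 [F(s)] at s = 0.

Multiply each power in the prefactor through the base expansion.
The coefficient of s^3 in the expansion is -13/64, so F′′′(0) = 3! * (-13/64) = -39/32.

-39/32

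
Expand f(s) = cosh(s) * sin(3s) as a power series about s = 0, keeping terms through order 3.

Take the Cauchy product of the two expansions.
f(0) = 0
f′(0) = 3
f′′(0) = 0
f′′′(0) = -18
Dividing each by k! gives the coefficients c_0, ..., c_3.

-3*s^3 + 3*s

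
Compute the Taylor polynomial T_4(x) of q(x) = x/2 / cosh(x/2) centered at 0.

Write the quotient as an unknown series and match coefficients against numerator = denominator · series.
q(0) = 0
q′(0) = 1/2
q′′(0) = 0
q′′′(0) = -3/8
q^(4)(0) = 0
Dividing each by k! gives the coefficients c_0, ..., c_4.

-x^3/16 + x/2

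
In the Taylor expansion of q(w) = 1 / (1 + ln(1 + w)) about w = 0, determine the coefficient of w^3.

Write 1/(1+u) = 1 - u + u^2 - u^3 + ... and substitute the series for u.

-7/3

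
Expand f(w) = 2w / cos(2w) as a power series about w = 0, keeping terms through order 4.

4*w^3 + 2*w

Divide the numerator series by the denominator series (power-series long division).
[w^0] = 0;  [w^1] = 2;  [w^2] = 0;  [w^3] = 4;  [w^4] = 0.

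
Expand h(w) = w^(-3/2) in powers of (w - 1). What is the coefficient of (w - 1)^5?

-693/256

h(1) = 1
h′(1) = -3/2
h′′(1) = 15/4
h′′′(1) = -105/8
h^(4)(1) = 945/16
h^(5)(1) = -10395/32
The Taylor polynomial is Σ h^(k)(1)/k! · (w - 1)^k.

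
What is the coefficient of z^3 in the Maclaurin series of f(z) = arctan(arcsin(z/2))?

-1/48

Let u equal the inner series; expand the outer function in u and truncate.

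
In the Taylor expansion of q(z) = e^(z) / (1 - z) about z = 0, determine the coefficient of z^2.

Multiply the two series term by term and collect like powers.
[z^0] = 1;  [z^1] = 2;  [z^2] = 5/2.

5/2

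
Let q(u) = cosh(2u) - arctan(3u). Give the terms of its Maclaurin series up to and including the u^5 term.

-243*u^5/5 + 2*u^4/3 + 9*u^3 + 2*u^2 - 3*u + 1

Expand each term separately and add.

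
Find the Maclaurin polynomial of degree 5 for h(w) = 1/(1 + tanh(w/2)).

Plug the Maclaurin series of the inner function into that of the outer and collect terms.
h(0) = 1
h′(0) = -1/2
h′′(0) = 1/2
h′′′(0) = -1/2
h^(4)(0) = 1/2
h^(5)(0) = -1/2
Dividing each by k! gives the coefficients c_0, ..., c_5.

-w^5/240 + w^4/48 - w^3/12 + w^2/4 - w/2 + 1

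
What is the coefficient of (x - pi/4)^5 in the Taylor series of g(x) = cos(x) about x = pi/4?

-sqrt(2)/240

Apply the Taylor formula c_k = f^(k)(a)/k!.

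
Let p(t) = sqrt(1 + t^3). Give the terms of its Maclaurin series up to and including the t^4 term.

Apply the Taylor formula c_k = f^(k)(a)/k!.
p(0) = 1
p′(0) = 0
p′′(0) = 0
p′′′(0) = 3
p^(4)(0) = 0
Then c_k = p^(k)(0)/k! gives each Taylor coefficient.

t^3/2 + 1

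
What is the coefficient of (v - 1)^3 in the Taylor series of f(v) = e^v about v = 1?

e/6

f(1) = e
f′(1) = e
f′′(1) = e
f′′′(1) = e
Dividing each by k! gives the coefficients c_0, ..., c_3.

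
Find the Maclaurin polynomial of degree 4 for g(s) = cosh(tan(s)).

3*s^4/8 + s^2/2 + 1

Compose series: expand the inner function first, then feed it into the outer expansion.
g(0) = 1
g′(0) = 0
g′′(0) = 1
g′′′(0) = 0
g^(4)(0) = 9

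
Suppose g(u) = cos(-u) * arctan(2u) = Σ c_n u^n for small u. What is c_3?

-11/3

Multiply the two series term by term and collect like powers.
So c_3 = g′′′(0)/3! = -11/3.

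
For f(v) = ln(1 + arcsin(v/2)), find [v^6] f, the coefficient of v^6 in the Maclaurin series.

Substitute the inner expansion into the outer series and collect powers.
[v^0] = 0;  [v^1] = 1/2;  [v^2] = -1/8;  [v^3] = 1/16;  [v^4] = -5/192;  [v^5] = 53/3840;  [v^6] = -19/2880.

-19/2880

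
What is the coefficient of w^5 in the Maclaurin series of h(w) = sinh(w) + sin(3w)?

Expand each term separately and add.
[w^0] = 0;  [w^1] = 4;  [w^2] = 0;  [w^3] = -13/3;  [w^4] = 0;  [w^5] = 61/30.

61/30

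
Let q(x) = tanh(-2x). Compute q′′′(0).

16

The coefficient of x^3 in the expansion is 8/3, so q′′′(0) = 3! * (8/3) = 16.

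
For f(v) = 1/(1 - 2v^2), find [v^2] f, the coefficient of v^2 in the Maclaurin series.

2

Differentiate repeatedly and evaluate at the center.
f(0) = 1
f′(0) = 0
f′′(0) = 4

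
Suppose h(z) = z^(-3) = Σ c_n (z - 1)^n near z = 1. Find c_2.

6

Use the known series and substitute for the argument.
h(1) = 1
h′(1) = -3
h′′(1) = 12
So c_2 = h′′(1)/2! = 6.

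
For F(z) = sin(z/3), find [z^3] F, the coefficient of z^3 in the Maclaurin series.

-1/162

Apply the Taylor formula c_k = f^(k)(a)/k!.
F(0) = 0
F′(0) = 1/3
F′′(0) = 0
F′′′(0) = -1/27
So c_3 = F′′′(0)/3! = -1/162.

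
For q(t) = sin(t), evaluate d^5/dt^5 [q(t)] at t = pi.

Differentiate repeatedly and evaluate at the center.
The coefficient of (t - pi)^5 in the expansion is -1/120, so q^(5)(pi) = 5! * (-1/120) = -1.

-1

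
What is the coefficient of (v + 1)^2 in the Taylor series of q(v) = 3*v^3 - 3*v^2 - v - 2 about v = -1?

c_2 = q′′(-1)/2! = -12.

-12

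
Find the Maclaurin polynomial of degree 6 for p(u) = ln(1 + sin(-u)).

-u^6/45 - u^5/24 - u^4/12 - u^3/6 - u^2/2 - u

Plug the Maclaurin series of the inner function into that of the outer and collect terms.
p(0) = 0
p′(0) = -1
p′′(0) = -1
p′′′(0) = -1
p^(4)(0) = -2
p^(5)(0) = -5
p^(6)(0) = -16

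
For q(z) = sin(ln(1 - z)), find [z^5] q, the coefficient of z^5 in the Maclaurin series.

Plug the Maclaurin series of the inner function into that of the outer and collect terms.
q(0) = 0
q′(0) = -1
q′′(0) = -1
q′′′(0) = -1
q^(4)(0) = 0
q^(5)(0) = 10

1/12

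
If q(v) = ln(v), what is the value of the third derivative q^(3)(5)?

2/125

The coefficient of (v - 5)^3 in the expansion is 1/375, so q′′′(5) = 3! * (1/375) = 2/125.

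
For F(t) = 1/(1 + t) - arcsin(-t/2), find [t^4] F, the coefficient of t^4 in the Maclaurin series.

1

Combine the two series term by term.
F(0) = 1
F′(0) = -1/2
F′′(0) = 2
F′′′(0) = -47/8
F^(4)(0) = 24
So c_4 = F^(4)(0)/4! = 1.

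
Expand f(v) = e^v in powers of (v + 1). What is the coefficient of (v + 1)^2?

[(v + 1)^0] = e^(-1);  [(v + 1)^1] = e^(-1);  [(v + 1)^2] = e^(-1)/2.

e^(-1)/2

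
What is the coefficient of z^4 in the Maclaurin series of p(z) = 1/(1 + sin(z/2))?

1/24

Let u equal the inner series; expand the outer function in u and truncate.
p(0) = 1
p′(0) = -1/2
p′′(0) = 1/2
p′′′(0) = -5/8
p^(4)(0) = 1
Then c_k = p^(k)(0)/k! gives each Taylor coefficient.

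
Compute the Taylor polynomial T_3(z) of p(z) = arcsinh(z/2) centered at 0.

-z^3/48 + z/2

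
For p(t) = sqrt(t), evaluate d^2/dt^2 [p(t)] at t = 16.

-1/256

Apply the Taylor formula c_k = f^(k)(a)/k!.
The coefficient of (t - 16)^2 in the expansion is -1/512, so p′′(16) = 2! * (-1/512) = -1/256.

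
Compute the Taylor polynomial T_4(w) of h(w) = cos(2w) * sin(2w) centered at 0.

Expand each factor separately, then convolve coefficients.
[w^0] = 0;  [w^1] = 2;  [w^2] = 0;  [w^3] = -16/3;  [w^4] = 0.

-16*w^3/3 + 2*w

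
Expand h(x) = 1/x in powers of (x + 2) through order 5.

Compute the successive derivatives at the expansion point and divide by k!.
h(-2) = -1/2
h′(-2) = -1/4
h′′(-2) = -1/4
h′′′(-2) = -3/8
h^(4)(-2) = -3/4
h^(5)(-2) = -15/8
Then c_k = h^(k)(-2)/k! gives each Taylor coefficient.

-(x + 2)^5/64 - (x + 2)^4/32 - (x + 2)^3/16 - (x + 2)^2/8 - (x + 2)/4 - 1/2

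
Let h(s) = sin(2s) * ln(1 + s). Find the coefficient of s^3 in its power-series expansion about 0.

Expand each factor separately, then convolve coefficients.
[s^0] = 0;  [s^1] = 0;  [s^2] = 2;  [s^3] = -1.
So c_3 = h′′′(0)/3! = -1.

-1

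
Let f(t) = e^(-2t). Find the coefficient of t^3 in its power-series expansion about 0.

[t^0] = 1;  [t^1] = -2;  [t^2] = 2;  [t^3] = -4/3.

-4/3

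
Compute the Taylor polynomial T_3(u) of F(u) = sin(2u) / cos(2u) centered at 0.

Write the quotient as an unknown series and match coefficients against numerator = denominator · series.
[u^0] = 0;  [u^1] = 2;  [u^2] = 0;  [u^3] = 8/3.

8*u^3/3 + 2*u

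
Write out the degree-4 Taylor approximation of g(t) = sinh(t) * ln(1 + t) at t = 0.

t^4/2 - t^3/2 + t^2

Multiply the two series term by term and collect like powers.
g(0) = 0
g′(0) = 0
g′′(0) = 2
g′′′(0) = -3
g^(4)(0) = 12
Then c_k = g^(k)(0)/k! gives each Taylor coefficient.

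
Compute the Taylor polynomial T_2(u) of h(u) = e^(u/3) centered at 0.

[u^0] = 1;  [u^1] = 1/3;  [u^2] = 1/18.

u^2/18 + u/3 + 1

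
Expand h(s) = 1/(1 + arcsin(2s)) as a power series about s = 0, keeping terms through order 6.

Plug the Maclaurin series of the inner function into that of the outer and collect terms.
[s^0] = 1;  [s^1] = -2;  [s^2] = 4;  [s^3] = -28/3;  [s^4] = 64/3;  [s^5] = -252/5;  [s^6] = 5312/45.

5312*s^6/45 - 252*s^5/5 + 64*s^4/3 - 28*s^3/3 + 4*s^2 - 2*s + 1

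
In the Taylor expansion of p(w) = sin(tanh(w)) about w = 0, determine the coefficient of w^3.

-1/2

Let u equal the inner series; expand the outer function in u and truncate.
p(0) = 0
p′(0) = 1
p′′(0) = 0
p′′′(0) = -3
So c_3 = p′′′(0)/3! = -1/2.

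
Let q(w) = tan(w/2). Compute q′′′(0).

1/4

The coefficient of w^3 in the expansion is 1/24, so q′′′(0) = 3! * (1/24) = 1/4.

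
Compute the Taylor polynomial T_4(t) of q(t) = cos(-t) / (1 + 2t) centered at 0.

337*t^4/24 - 7*t^3 + 7*t^2/2 - 2*t + 1

Expand each factor separately, then convolve coefficients.
q(0) = 1
q′(0) = -2
q′′(0) = 7
q′′′(0) = -42
q^(4)(0) = 337
Then c_k = q^(k)(0)/k! gives each Taylor coefficient.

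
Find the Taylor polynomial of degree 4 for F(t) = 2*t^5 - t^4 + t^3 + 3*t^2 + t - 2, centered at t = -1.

-11*(t + 1)^4 + 25*(t + 1)^3 - 26*(t + 1)^2 + 12*(t + 1) - 4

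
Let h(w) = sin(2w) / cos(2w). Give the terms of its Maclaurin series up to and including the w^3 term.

Write the quotient as an unknown series and match coefficients against numerator = denominator · series.
h(0) = 0
h′(0) = 2
h′′(0) = 0
h′′′(0) = 16
Then c_k = h^(k)(0)/k! gives each Taylor coefficient.

8*w^3/3 + 2*w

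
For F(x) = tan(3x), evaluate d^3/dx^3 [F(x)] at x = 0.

54

From the series, [x^3] F = 9; multiply by 3! = 6 to get 54.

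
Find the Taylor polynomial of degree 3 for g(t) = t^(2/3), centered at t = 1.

4*(t - 1)^3/81 - (t - 1)^2/9 + 2*(t - 1)/3 + 1

Apply the Taylor formula c_k = f^(k)(a)/k!.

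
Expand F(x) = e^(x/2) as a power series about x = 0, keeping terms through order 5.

Compute the successive derivatives at the expansion point and divide by k!.
F(0) = 1
F′(0) = 1/2
F′′(0) = 1/4
F′′′(0) = 1/8
F^(4)(0) = 1/16
F^(5)(0) = 1/32
Then c_k = F^(k)(0)/k! gives each Taylor coefficient.

x^5/3840 + x^4/384 + x^3/48 + x^2/8 + x/2 + 1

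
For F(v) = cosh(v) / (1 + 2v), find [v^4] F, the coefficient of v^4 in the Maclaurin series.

433/24

Write out both Maclaurin series and multiply, keeping only the needed powers.
F(0) = 1
F′(0) = -2
F′′(0) = 9
F′′′(0) = -54
F^(4)(0) = 433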